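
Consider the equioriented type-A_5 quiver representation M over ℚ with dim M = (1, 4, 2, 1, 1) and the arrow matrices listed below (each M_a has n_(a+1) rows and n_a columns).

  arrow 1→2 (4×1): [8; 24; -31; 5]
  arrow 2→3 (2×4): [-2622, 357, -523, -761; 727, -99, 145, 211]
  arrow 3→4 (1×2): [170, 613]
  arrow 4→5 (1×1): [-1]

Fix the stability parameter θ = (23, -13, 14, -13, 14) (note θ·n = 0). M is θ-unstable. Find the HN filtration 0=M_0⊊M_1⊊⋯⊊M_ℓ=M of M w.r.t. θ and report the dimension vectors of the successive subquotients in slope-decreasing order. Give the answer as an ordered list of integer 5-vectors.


Interval decomposition of M: I[1,2], I[2,2], I[2,3], I[2,5].
HN type (ℓ=4): μ^(1)=14; μ^(2)=5; μ^(3)=1/2; μ^(4)=-13

((0, 0, 1, 0, 1); (1, 1, 0, 0, 0); (0, 0, 1, 1, 0); (0, 3, 0, 0, 0))


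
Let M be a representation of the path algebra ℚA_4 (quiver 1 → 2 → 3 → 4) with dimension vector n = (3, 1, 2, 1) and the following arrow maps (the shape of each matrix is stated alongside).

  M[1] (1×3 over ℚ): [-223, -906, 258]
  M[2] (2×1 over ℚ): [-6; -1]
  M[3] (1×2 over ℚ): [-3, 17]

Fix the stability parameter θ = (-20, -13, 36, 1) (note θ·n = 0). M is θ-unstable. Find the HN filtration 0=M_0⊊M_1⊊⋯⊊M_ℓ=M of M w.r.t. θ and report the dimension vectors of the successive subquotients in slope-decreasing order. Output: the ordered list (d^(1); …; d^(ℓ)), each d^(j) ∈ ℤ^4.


Barcode: M ≅ I[1,1]^2, I[1,4], I[3,3]. HN layers by μ_θ (4 steps, strictly decreasing):
  μ^(1)=36; μ^(2)=37/2; μ^(3)=-13; μ^(4)=-20

((0, 0, 1, 0); (0, 0, 1, 1); (0, 1, 0, 0); (3, 0, 0, 0))


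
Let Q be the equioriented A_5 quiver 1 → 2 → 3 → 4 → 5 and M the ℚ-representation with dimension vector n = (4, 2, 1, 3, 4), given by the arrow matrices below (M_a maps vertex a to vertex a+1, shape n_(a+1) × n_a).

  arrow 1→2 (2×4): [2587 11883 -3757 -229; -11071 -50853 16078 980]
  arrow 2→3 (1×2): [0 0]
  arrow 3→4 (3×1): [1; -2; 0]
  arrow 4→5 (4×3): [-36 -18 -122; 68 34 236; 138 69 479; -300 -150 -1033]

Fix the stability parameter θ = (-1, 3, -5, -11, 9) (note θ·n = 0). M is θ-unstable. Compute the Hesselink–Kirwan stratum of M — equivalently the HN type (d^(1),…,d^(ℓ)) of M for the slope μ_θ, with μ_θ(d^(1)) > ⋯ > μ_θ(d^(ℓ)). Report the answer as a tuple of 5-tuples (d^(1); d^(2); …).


Interval decomposition of M: I[1,1]^2, I[1,2]^2, I[3,4], I[4,5]^2, I[5,5]^2.
HN type (ℓ=5): μ^(1)=9; μ^(2)=3; μ^(3)=-1; μ^(4)=-8; μ^(5)=-11

((0, 0, 0, 0, 4); (0, 2, 0, 0, 0); (4, 0, 0, 0, 0); (0, 0, 1, 1, 0); (0, 0, 0, 2, 0))


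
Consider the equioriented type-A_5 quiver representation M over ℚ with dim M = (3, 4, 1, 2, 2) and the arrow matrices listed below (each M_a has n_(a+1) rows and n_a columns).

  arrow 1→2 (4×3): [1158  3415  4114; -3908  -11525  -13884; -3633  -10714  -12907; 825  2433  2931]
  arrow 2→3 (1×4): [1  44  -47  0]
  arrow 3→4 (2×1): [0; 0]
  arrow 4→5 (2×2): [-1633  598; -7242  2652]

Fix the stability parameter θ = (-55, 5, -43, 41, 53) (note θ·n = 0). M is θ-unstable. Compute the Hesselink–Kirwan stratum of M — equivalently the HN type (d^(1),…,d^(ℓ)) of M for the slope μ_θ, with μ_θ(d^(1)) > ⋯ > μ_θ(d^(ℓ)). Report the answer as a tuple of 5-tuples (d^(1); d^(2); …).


Barcode: M ≅ I[1,1], I[1,2], I[1,3], I[2,2]^2, I[4,4], I[4,5], I[5,5]. HN layers by μ_θ (5 steps, strictly decreasing):
  μ^(1)=53; μ^(2)=41; μ^(3)=5; μ^(4)=-19; μ^(5)=-55

((0, 0, 0, 0, 2); (0, 0, 0, 2, 0); (0, 3, 0, 0, 0); (0, 1, 1, 0, 0); (3, 0, 0, 0, 0))


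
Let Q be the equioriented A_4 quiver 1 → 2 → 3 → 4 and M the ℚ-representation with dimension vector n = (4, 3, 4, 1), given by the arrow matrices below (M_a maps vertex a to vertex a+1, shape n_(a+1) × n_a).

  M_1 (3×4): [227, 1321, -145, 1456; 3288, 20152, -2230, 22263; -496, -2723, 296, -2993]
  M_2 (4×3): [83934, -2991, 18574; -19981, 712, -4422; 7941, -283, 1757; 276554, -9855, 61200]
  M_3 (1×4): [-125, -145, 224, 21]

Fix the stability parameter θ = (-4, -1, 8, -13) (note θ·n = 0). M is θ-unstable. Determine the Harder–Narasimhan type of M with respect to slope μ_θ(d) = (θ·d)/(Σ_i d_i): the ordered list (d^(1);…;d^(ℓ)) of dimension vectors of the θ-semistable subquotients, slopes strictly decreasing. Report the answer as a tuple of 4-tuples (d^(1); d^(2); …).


Via rank(M_{q-1}∘⋯∘M_p): M ≅ I[1,1], I[1,3]^2, I[1,4], I[3,3].
μ_θ-semistable layers: μ^(1)=8; μ^(2)=-1; μ^(3)=-2; μ^(4)=-4

((0, 0, 3, 0); (0, 2, 0, 0); (0, 1, 1, 1); (4, 0, 0, 0))


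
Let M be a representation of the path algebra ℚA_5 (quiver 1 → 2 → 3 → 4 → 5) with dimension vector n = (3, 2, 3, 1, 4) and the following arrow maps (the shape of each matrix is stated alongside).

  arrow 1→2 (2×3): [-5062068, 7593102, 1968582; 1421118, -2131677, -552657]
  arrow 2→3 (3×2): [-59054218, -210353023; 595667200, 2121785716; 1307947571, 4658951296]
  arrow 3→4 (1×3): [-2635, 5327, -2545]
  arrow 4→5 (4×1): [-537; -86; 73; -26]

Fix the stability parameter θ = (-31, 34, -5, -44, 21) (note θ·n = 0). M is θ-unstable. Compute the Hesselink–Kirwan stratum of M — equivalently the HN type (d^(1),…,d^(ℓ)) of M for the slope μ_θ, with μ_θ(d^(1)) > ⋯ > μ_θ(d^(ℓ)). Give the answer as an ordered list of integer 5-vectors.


Interval decomposition of M: I[1,1]^2, I[1,5], I[2,3], I[3,3], I[5,5]^3.
HN type (ℓ=4): μ^(1)=21; μ^(2)=29/2; μ^(3)=-5; μ^(4)=-31

((0, 0, 0, 0, 4); (0, 1, 1, 0, 0); (0, 1, 2, 1, 0); (3, 0, 0, 0, 0))


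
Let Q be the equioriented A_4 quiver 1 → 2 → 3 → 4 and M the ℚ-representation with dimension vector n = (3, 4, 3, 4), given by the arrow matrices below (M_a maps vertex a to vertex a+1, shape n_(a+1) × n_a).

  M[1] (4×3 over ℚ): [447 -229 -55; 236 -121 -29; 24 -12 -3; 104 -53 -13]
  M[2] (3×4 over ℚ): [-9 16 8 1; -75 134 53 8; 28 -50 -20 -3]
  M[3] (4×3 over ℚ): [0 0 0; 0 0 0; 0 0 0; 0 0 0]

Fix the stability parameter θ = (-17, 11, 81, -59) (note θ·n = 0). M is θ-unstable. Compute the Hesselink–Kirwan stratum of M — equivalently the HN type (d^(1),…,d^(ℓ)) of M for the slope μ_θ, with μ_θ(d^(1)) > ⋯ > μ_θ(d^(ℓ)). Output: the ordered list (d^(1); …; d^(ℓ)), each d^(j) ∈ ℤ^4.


Barcode: M ≅ I[1,3]^3, I[2,2], I[4,4]^4. HN layers by μ_θ (4 steps, strictly decreasing):
  μ^(1)=81; μ^(2)=11; μ^(3)=-17; μ^(4)=-59

((0, 0, 3, 0); (0, 4, 0, 0); (3, 0, 0, 0); (0, 0, 0, 4))


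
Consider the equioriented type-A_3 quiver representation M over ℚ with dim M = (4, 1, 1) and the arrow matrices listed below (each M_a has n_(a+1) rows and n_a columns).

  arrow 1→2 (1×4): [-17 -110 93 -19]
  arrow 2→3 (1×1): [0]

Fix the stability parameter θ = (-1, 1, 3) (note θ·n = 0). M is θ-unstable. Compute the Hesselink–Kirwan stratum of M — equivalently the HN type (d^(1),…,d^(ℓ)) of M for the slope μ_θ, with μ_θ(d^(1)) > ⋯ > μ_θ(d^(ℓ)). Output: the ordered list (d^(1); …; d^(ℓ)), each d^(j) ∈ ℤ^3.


Interval decomposition of M: I[1,1]^3, I[1,2], I[3,3].
HN type (ℓ=3): μ^(1)=3; μ^(2)=1; μ^(3)=-1

((0, 0, 1); (0, 1, 0); (4, 0, 0))


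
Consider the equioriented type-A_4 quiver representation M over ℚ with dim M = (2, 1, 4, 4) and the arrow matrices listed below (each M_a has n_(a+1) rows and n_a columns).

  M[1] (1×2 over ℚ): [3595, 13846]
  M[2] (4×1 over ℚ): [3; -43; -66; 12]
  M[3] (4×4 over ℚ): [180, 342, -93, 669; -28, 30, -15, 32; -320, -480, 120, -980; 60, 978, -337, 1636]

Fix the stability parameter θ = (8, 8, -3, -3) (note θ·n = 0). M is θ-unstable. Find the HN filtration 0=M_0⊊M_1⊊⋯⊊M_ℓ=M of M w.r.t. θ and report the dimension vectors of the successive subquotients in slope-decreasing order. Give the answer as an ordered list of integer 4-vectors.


Via rank(M_{q-1}∘⋯∘M_p): M ≅ I[1,1], I[1,3], I[3,3], I[3,4]^2, I[4,4]^2.
μ_θ-semistable layers: μ^(1)=8; μ^(2)=13/3; μ^(3)=-3

((1, 0, 0, 0); (1, 1, 1, 0); (0, 0, 3, 4))


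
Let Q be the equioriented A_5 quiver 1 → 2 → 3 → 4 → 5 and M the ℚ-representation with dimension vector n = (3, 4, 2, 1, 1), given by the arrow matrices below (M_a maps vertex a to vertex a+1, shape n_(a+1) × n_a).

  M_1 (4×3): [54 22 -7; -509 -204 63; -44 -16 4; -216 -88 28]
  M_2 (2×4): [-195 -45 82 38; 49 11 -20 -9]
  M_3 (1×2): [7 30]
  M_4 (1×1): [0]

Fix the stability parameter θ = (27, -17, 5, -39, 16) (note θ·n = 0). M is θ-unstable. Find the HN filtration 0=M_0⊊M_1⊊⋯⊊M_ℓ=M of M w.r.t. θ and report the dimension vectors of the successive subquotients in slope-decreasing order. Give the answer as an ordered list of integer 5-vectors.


Barcode: M ≅ I[1,1], I[1,2], I[1,4], I[2,2], I[2,3], I[5,5]. HN layers by μ_θ (5 steps, strictly decreasing):
  μ^(1)=27; μ^(2)=16; μ^(3)=5; μ^(4)=-6; μ^(5)=-17

((1, 0, 0, 0, 0); (0, 0, 0, 0, 1); (1, 1, 1, 0, 0); (1, 1, 1, 1, 0); (0, 2, 0, 0, 0))


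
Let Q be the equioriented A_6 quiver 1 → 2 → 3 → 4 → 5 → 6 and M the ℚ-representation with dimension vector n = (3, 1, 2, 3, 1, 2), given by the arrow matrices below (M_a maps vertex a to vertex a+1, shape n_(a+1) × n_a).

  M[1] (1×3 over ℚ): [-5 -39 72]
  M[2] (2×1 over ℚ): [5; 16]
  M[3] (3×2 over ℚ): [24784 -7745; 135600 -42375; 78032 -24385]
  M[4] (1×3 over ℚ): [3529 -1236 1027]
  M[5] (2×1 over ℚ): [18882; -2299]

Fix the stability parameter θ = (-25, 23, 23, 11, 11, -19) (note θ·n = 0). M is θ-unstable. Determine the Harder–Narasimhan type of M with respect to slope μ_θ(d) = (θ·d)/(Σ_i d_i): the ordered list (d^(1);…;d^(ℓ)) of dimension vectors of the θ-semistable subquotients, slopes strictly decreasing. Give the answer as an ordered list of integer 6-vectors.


Interval decomposition of M: I[1,1]^2, I[1,3], I[3,4], I[4,4], I[4,6], I[6,6].
HN type (ℓ=6): μ^(1)=23; μ^(2)=17; μ^(3)=11; μ^(4)=1; μ^(5)=-19; μ^(6)=-25

((0, 1, 1, 0, 0, 0); (0, 0, 1, 1, 0, 0); (0, 0, 0, 1, 0, 0); (0, 0, 0, 1, 1, 1); (0, 0, 0, 0, 0, 1); (3, 0, 0, 0, 0, 0))


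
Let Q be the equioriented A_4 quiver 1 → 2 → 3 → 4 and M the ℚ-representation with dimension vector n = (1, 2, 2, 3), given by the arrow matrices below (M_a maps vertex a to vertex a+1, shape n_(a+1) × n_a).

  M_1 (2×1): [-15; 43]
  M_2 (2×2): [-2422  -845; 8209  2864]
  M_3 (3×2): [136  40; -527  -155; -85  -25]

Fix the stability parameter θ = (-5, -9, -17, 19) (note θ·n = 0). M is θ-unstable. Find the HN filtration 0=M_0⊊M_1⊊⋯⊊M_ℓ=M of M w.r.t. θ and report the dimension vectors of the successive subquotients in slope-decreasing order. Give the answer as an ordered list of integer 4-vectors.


Barcode: M ≅ I[1,3], I[2,4], I[4,4]^2. HN layers by μ_θ (3 steps, strictly decreasing):
  μ^(1)=19; μ^(2)=-31/3; μ^(3)=-13

((0, 0, 0, 3); (1, 1, 1, 0); (0, 1, 1, 0))


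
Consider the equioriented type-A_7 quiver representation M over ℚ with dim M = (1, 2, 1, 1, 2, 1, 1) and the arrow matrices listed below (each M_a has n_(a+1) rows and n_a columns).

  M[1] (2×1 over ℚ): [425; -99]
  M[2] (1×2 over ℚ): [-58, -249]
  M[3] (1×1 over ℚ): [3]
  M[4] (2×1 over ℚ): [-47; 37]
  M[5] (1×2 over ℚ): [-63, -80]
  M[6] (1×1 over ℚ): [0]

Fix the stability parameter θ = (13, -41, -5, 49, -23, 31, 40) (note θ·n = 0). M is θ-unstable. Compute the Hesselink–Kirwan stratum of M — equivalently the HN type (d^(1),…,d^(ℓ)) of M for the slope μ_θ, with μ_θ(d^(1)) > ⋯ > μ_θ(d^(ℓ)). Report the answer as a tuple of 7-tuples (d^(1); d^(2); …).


Barcode: M ≅ I[1,6], I[2,2], I[5,5], I[7,7]. HN layers by μ_θ (7 steps, strictly decreasing):
  μ^(1)=40; μ^(2)=31; μ^(3)=13; μ^(4)=-5; μ^(5)=-14; μ^(6)=-23; μ^(7)=-41

((0, 0, 0, 0, 0, 0, 1); (0, 0, 0, 0, 0, 1, 0); (0, 0, 0, 1, 1, 0, 0); (0, 0, 1, 0, 0, 0, 0); (1, 1, 0, 0, 0, 0, 0); (0, 0, 0, 0, 1, 0, 0); (0, 1, 0, 0, 0, 0, 0))


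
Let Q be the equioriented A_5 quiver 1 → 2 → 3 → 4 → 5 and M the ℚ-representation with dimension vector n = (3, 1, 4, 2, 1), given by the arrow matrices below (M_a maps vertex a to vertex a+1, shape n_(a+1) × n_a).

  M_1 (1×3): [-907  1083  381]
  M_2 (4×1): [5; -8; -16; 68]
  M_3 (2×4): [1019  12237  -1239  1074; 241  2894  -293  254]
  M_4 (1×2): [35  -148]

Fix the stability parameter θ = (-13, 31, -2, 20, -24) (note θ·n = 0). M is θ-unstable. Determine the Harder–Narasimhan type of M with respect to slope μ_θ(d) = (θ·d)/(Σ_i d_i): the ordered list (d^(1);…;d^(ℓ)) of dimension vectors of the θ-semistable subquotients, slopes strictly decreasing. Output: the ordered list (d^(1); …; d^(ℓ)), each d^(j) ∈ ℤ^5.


Via rank(M_{q-1}∘⋯∘M_p): M ≅ I[1,1]^2, I[1,5], I[3,3]^2, I[3,4].
μ_θ-semistable layers: μ^(1)=20; μ^(2)=25/4; μ^(3)=-2; μ^(4)=-13

((0, 0, 0, 1, 0); (0, 1, 1, 1, 1); (0, 0, 3, 0, 0); (3, 0, 0, 0, 0))


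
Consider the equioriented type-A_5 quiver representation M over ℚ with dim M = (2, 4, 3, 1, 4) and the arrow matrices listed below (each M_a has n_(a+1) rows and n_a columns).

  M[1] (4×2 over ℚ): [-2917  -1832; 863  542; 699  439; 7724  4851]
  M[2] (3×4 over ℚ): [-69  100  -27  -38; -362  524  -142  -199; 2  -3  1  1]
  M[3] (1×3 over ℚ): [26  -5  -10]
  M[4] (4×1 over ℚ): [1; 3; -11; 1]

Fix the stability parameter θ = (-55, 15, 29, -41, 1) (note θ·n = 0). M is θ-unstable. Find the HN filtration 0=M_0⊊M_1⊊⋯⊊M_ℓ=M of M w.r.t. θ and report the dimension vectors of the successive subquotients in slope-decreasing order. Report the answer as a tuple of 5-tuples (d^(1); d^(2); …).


Barcode: M ≅ I[1,3], I[1,5], I[2,2], I[2,3], I[5,5]^3. HN layers by μ_θ (4 steps, strictly decreasing):
  μ^(1)=29; μ^(2)=15; μ^(3)=1; μ^(4)=-55

((0, 0, 2, 0, 0); (0, 3, 0, 0, 0); (0, 1, 1, 1, 4); (2, 0, 0, 0, 0))


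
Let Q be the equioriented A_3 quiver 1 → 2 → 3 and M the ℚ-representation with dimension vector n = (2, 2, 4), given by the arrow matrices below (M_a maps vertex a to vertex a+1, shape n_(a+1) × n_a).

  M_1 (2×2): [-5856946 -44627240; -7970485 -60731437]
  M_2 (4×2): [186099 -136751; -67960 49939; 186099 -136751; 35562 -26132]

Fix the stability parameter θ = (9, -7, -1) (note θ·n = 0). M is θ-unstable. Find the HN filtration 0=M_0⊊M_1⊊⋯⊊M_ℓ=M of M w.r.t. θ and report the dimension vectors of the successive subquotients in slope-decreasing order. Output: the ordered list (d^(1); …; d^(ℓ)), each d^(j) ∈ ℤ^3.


Via rank(M_{q-1}∘⋯∘M_p): M ≅ I[1,3]^2, I[3,3]^2.
μ_θ-semistable layers: μ^(1)=1/3; μ^(2)=-1

((2, 2, 2); (0, 0, 2))


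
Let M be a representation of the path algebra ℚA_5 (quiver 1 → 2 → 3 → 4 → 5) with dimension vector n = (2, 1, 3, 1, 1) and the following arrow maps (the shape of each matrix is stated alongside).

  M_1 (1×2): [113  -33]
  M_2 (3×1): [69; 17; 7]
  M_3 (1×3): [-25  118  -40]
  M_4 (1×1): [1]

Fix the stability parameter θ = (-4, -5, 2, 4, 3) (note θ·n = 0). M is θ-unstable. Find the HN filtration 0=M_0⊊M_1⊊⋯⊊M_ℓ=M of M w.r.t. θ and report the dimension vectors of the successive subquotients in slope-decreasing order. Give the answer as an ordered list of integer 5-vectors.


Interval decomposition of M: I[1,1], I[1,5], I[3,3]^2.
HN type (ℓ=4): μ^(1)=7/2; μ^(2)=2; μ^(3)=-4; μ^(4)=-9/2

((0, 0, 0, 1, 1); (0, 0, 3, 0, 0); (1, 0, 0, 0, 0); (1, 1, 0, 0, 0))


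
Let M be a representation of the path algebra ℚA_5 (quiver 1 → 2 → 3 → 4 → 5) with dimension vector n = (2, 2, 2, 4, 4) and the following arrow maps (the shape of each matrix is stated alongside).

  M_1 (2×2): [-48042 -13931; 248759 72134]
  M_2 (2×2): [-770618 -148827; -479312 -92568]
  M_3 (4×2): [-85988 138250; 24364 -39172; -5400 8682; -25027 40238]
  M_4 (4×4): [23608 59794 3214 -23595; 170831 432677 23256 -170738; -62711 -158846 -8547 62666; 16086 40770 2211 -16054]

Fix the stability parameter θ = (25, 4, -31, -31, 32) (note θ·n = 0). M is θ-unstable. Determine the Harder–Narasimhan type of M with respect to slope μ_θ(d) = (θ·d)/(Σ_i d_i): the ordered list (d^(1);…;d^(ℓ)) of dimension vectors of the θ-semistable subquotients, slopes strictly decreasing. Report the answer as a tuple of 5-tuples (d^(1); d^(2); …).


Interval decomposition of M: I[1,2], I[1,5], I[3,5], I[4,5]^2.
HN type (ℓ=4): μ^(1)=32; μ^(2)=29/2; μ^(3)=-33/4; μ^(4)=-31

((0, 0, 0, 0, 4); (1, 1, 0, 0, 0); (1, 1, 1, 1, 0); (0, 0, 1, 3, 0))


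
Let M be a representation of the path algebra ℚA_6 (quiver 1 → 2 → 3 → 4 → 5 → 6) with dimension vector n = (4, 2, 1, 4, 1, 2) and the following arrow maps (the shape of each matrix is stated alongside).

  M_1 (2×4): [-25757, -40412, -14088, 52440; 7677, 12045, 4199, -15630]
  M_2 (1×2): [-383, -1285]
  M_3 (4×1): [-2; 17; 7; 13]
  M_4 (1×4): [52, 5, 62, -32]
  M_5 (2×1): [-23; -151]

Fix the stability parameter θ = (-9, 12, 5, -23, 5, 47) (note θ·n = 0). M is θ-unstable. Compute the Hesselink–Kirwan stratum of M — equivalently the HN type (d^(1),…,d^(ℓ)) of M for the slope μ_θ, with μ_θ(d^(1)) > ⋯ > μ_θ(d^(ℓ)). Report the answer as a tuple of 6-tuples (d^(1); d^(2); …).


Barcode: M ≅ I[1,1]^2, I[1,2], I[1,6], I[4,4]^3, I[6,6]. HN layers by μ_θ (6 steps, strictly decreasing):
  μ^(1)=47; μ^(2)=12; μ^(3)=5; μ^(4)=-2; μ^(5)=-9; μ^(6)=-23

((0, 0, 0, 0, 0, 2); (0, 1, 0, 0, 0, 0); (0, 0, 0, 0, 1, 0); (0, 1, 1, 1, 0, 0); (4, 0, 0, 0, 0, 0); (0, 0, 0, 3, 0, 0))


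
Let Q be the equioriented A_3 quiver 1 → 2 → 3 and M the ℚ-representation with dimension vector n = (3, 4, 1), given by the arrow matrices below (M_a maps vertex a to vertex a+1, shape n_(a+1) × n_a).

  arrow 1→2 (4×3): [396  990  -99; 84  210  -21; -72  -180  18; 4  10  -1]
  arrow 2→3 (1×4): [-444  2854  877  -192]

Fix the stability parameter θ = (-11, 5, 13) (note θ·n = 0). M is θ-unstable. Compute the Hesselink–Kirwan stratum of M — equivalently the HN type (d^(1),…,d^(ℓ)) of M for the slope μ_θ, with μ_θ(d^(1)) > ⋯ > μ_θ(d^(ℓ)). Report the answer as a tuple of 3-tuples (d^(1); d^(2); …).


Interval decomposition of M: I[1,1]^2, I[1,2], I[2,2]^2, I[2,3].
HN type (ℓ=3): μ^(1)=13; μ^(2)=5; μ^(3)=-11

((0, 0, 1); (0, 4, 0); (3, 0, 0))


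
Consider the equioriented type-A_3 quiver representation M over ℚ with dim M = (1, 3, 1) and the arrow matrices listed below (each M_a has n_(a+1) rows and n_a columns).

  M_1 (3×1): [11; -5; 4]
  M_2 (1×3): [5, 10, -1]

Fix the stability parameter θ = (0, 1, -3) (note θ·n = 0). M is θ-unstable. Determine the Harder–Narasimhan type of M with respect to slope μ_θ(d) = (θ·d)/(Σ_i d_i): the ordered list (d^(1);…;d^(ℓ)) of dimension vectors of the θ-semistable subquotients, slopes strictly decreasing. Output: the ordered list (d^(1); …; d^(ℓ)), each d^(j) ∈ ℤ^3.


Interval decomposition of M: I[1,3], I[2,2]^2.
HN type (ℓ=2): μ^(1)=1; μ^(2)=-2/3

((0, 2, 0); (1, 1, 1))


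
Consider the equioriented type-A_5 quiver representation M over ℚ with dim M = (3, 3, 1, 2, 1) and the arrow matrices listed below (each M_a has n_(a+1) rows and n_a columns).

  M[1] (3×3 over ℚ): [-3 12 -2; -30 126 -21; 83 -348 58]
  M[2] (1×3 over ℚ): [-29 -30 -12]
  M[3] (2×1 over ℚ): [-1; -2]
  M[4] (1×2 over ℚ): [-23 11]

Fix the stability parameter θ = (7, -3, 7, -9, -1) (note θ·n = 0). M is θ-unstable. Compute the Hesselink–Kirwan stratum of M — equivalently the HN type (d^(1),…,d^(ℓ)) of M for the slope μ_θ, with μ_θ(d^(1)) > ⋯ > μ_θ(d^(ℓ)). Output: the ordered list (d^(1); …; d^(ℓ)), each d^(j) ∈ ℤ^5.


Via rank(M_{q-1}∘⋯∘M_p): M ≅ I[1,1], I[1,2], I[1,5], I[2,2], I[4,4].
μ_θ-semistable layers: μ^(1)=7; μ^(2)=2; μ^(3)=1/5; μ^(4)=-3; μ^(5)=-9

((1, 0, 0, 0, 0); (1, 1, 0, 0, 0); (1, 1, 1, 1, 1); (0, 1, 0, 0, 0); (0, 0, 0, 1, 0))


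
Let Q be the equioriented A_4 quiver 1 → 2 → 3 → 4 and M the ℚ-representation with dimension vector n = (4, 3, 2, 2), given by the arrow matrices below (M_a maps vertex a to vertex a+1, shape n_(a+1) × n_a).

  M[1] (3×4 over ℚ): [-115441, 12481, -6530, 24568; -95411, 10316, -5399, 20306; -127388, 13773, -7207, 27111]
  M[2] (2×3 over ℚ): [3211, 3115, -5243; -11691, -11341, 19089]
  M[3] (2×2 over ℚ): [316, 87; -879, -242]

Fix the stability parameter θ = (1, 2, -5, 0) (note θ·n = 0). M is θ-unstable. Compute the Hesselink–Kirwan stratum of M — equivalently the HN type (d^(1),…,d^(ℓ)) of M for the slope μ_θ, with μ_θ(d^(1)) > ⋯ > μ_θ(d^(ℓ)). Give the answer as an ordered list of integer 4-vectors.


Barcode: M ≅ I[1,1], I[1,2], I[1,4]^2. HN layers by μ_θ (4 steps, strictly decreasing):
  μ^(1)=2; μ^(2)=1; μ^(3)=0; μ^(4)=-2/3

((0, 1, 0, 0); (2, 0, 0, 0); (0, 0, 0, 2); (2, 2, 2, 0))


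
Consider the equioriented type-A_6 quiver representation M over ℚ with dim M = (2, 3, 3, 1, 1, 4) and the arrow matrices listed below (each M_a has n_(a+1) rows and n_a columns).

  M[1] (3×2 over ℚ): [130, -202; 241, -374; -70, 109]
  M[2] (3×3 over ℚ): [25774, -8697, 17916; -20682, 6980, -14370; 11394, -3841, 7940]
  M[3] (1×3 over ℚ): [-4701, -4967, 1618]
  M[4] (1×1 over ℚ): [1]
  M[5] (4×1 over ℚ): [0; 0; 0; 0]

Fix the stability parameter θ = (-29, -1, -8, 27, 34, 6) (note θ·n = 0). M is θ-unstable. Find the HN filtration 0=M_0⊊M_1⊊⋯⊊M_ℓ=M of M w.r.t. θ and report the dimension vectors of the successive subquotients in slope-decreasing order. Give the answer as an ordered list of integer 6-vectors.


Interval decomposition of M: I[1,3], I[1,5], I[2,3], I[6,6]^4.
HN type (ℓ=5): μ^(1)=34; μ^(2)=27; μ^(3)=6; μ^(4)=-9/2; μ^(5)=-29

((0, 0, 0, 0, 1, 0); (0, 0, 0, 1, 0, 0); (0, 0, 0, 0, 0, 4); (0, 3, 3, 0, 0, 0); (2, 0, 0, 0, 0, 0))


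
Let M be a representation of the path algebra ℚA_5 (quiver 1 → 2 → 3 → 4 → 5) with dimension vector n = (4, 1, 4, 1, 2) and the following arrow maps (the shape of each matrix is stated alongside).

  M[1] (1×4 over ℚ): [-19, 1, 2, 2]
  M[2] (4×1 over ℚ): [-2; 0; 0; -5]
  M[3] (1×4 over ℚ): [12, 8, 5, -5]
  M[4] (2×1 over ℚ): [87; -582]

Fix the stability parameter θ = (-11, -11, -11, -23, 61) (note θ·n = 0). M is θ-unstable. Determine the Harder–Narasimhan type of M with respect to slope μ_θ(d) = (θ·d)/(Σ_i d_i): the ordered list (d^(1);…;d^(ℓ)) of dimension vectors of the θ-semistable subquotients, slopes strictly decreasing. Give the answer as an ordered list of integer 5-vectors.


Via rank(M_{q-1}∘⋯∘M_p): M ≅ I[1,1]^3, I[1,5], I[3,3]^3, I[5,5].
μ_θ-semistable layers: μ^(1)=61; μ^(2)=-11; μ^(3)=-14

((0, 0, 0, 0, 2); (3, 0, 3, 0, 0); (1, 1, 1, 1, 0))


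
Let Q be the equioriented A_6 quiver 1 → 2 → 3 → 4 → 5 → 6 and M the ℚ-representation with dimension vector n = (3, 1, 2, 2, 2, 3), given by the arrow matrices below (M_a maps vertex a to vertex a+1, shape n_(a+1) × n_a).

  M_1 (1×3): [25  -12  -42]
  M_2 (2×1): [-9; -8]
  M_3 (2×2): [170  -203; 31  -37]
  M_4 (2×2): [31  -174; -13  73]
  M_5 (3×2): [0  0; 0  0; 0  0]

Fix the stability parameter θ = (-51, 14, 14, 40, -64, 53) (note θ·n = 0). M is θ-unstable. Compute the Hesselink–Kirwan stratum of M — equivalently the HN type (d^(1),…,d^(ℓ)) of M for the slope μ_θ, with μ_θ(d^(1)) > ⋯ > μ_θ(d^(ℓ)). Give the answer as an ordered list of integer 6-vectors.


Barcode: M ≅ I[1,1]^2, I[1,5], I[3,5], I[6,6]^3. HN layers by μ_θ (4 steps, strictly decreasing):
  μ^(1)=53; μ^(2)=1; μ^(3)=-10/3; μ^(4)=-51

((0, 0, 0, 0, 0, 3); (0, 1, 1, 1, 1, 0); (0, 0, 1, 1, 1, 0); (3, 0, 0, 0, 0, 0))


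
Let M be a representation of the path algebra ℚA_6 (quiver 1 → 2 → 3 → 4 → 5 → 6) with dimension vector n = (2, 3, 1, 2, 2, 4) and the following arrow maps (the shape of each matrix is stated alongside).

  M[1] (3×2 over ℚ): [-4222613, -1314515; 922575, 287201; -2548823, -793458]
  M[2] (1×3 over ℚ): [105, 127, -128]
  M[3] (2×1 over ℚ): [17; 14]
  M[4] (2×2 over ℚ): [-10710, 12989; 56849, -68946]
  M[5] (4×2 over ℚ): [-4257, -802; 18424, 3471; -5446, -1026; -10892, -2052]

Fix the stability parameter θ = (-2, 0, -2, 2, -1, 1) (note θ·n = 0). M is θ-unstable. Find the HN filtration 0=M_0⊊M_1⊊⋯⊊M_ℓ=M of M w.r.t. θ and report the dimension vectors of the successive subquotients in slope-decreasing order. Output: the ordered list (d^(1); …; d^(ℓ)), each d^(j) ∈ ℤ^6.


Barcode: M ≅ I[1,2], I[1,6], I[2,2], I[4,6], I[6,6]^2. HN layers by μ_θ (5 steps, strictly decreasing):
  μ^(1)=1; μ^(2)=1/2; μ^(3)=0; μ^(4)=-1; μ^(5)=-2

((0, 0, 0, 0, 0, 4); (0, 0, 0, 2, 2, 0); (0, 2, 0, 0, 0, 0); (0, 1, 1, 0, 0, 0); (2, 0, 0, 0, 0, 0))


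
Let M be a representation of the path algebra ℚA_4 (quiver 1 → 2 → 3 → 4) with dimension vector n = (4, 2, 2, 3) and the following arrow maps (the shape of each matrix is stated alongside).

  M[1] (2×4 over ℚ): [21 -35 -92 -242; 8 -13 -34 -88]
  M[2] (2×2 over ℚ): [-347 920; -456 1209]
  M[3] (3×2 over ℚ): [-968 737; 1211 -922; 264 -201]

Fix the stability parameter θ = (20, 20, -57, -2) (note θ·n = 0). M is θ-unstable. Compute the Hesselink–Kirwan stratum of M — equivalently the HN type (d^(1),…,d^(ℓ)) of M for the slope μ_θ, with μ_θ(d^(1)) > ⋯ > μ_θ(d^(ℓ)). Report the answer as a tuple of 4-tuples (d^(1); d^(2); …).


Barcode: M ≅ I[1,1]^2, I[1,4]^2, I[4,4]. HN layers by μ_θ (3 steps, strictly decreasing):
  μ^(1)=20; μ^(2)=-2; μ^(3)=-17/3

((2, 0, 0, 0); (0, 0, 0, 3); (2, 2, 2, 0))


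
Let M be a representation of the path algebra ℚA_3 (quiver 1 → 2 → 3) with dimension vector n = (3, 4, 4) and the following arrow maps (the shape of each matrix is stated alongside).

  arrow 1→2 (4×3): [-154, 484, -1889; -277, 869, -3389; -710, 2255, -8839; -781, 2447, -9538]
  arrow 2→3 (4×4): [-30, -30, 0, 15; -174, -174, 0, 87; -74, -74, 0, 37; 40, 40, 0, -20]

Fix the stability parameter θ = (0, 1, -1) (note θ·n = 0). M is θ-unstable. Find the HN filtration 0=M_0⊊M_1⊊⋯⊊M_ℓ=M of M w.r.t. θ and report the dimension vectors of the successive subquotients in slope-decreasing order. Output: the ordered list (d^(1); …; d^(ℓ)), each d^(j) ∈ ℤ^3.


Via rank(M_{q-1}∘⋯∘M_p): M ≅ I[1,2]^2, I[1,3], I[2,2], I[3,3]^3.
μ_θ-semistable layers: μ^(1)=1; μ^(2)=0; μ^(3)=-1

((0, 3, 0); (3, 1, 1); (0, 0, 3))


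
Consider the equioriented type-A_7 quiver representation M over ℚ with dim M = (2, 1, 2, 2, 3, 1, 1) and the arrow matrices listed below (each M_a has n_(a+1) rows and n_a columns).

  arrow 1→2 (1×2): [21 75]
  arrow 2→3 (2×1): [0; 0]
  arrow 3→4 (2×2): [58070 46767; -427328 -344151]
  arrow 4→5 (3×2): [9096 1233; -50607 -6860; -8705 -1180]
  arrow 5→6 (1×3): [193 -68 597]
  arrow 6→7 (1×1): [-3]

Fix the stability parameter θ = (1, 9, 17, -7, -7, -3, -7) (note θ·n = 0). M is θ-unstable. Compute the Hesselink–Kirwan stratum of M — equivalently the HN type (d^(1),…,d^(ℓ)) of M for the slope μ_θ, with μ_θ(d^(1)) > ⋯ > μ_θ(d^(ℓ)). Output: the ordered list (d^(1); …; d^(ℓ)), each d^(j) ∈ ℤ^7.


Via rank(M_{q-1}∘⋯∘M_p): M ≅ I[1,1], I[1,2], I[3,5], I[3,7], I[5,5].
μ_θ-semistable layers: μ^(1)=9; μ^(2)=1; μ^(3)=-7/5; μ^(4)=-7

((0, 1, 0, 0, 0, 0, 0); (2, 0, 1, 1, 1, 0, 0); (0, 0, 1, 1, 1, 1, 1); (0, 0, 0, 0, 1, 0, 0))


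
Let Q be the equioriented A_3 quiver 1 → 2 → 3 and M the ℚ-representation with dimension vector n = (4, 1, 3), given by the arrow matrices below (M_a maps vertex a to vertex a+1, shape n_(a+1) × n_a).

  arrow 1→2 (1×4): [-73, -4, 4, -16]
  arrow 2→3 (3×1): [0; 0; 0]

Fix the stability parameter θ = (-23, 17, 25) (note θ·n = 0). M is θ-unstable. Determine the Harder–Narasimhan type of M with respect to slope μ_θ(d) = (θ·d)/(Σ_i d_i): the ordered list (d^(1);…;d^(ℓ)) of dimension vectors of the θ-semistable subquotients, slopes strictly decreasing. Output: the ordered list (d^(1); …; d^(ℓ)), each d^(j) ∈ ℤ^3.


Interval decomposition of M: I[1,1]^3, I[1,2], I[3,3]^3.
HN type (ℓ=3): μ^(1)=25; μ^(2)=17; μ^(3)=-23

((0, 0, 3); (0, 1, 0); (4, 0, 0))


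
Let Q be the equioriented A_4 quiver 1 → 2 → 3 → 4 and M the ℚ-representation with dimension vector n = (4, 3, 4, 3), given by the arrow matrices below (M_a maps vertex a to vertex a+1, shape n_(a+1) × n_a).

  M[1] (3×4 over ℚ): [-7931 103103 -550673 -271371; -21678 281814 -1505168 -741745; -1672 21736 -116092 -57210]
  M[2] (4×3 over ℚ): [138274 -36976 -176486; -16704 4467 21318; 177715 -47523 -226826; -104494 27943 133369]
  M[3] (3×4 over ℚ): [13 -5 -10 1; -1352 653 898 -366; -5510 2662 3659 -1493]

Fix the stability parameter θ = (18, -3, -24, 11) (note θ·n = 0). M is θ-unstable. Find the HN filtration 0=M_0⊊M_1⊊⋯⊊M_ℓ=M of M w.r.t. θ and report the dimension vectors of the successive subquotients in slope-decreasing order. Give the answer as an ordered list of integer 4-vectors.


Interval decomposition of M: I[1,1]^2, I[1,4]^2, I[2,4], I[3,3].
HN type (ℓ=5): μ^(1)=18; μ^(2)=11; μ^(3)=-3; μ^(4)=-27/2; μ^(5)=-24

((2, 0, 0, 0); (0, 0, 0, 3); (2, 2, 2, 0); (0, 1, 1, 0); (0, 0, 1, 0))


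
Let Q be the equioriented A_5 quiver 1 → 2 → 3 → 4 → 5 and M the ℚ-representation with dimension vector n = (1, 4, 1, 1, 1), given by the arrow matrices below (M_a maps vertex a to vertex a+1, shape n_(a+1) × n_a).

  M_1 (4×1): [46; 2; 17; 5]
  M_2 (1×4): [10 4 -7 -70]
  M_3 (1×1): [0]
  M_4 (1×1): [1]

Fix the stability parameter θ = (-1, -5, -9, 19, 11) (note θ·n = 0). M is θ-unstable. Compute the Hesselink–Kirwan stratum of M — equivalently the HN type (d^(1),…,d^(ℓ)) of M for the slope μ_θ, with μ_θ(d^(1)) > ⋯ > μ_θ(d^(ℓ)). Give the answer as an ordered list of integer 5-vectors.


Barcode: M ≅ I[1,3], I[2,2]^3, I[4,5]. HN layers by μ_θ (2 steps, strictly decreasing):
  μ^(1)=15; μ^(2)=-5

((0, 0, 0, 1, 1); (1, 4, 1, 0, 0))


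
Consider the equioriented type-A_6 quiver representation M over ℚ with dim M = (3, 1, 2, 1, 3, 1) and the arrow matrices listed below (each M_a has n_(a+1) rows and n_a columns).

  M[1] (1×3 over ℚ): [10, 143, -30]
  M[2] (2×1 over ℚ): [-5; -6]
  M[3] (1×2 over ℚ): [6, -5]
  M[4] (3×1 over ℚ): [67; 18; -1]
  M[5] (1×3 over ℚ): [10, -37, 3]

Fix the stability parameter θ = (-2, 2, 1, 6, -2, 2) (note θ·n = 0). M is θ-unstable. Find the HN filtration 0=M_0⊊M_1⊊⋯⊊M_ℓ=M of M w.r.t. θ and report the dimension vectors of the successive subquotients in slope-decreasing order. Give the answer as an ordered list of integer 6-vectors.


Barcode: M ≅ I[1,1]^2, I[1,3], I[3,6], I[5,5]^2. HN layers by μ_θ (4 steps, strictly decreasing):
  μ^(1)=2; μ^(2)=3/2; μ^(3)=1; μ^(4)=-2

((0, 0, 0, 1, 1, 1); (0, 1, 1, 0, 0, 0); (0, 0, 1, 0, 0, 0); (3, 0, 0, 0, 2, 0))


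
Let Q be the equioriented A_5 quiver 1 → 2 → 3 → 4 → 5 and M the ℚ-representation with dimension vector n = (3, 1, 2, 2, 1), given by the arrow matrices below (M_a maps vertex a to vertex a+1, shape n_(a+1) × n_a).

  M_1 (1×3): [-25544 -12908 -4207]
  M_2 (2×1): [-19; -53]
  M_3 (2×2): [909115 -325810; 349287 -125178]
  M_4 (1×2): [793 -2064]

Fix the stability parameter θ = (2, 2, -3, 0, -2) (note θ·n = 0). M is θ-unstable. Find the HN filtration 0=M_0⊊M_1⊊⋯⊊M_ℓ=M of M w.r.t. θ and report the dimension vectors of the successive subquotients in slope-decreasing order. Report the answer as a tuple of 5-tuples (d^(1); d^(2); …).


Barcode: M ≅ I[1,1]^2, I[1,5], I[3,3], I[4,4]. HN layers by μ_θ (4 steps, strictly decreasing):
  μ^(1)=2; μ^(2)=0; μ^(3)=-1/5; μ^(4)=-3

((2, 0, 0, 0, 0); (0, 0, 0, 1, 0); (1, 1, 1, 1, 1); (0, 0, 1, 0, 0))


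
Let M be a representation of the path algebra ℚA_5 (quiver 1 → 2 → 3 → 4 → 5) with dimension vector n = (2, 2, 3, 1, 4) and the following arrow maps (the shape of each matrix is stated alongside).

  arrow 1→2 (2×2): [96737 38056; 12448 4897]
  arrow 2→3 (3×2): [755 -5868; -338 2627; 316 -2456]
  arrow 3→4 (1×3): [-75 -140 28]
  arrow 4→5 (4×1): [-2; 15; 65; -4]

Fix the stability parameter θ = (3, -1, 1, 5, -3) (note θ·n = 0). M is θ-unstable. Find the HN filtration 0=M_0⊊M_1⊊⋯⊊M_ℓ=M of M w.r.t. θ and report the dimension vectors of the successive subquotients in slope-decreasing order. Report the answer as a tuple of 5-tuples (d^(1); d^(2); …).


Barcode: M ≅ I[1,3], I[1,5], I[3,3], I[5,5]^3. HN layers by μ_θ (2 steps, strictly decreasing):
  μ^(1)=1; μ^(2)=-3

((2, 2, 3, 1, 1); (0, 0, 0, 0, 3))


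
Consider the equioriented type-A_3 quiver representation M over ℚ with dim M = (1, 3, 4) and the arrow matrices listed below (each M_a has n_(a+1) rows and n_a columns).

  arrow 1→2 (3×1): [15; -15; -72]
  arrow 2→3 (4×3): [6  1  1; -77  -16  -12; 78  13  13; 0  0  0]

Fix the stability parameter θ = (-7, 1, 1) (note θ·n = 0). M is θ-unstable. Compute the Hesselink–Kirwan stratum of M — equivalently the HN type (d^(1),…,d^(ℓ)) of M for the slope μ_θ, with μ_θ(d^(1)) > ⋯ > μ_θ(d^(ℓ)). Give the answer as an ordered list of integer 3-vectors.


Barcode: M ≅ I[1,3], I[2,2], I[2,3], I[3,3]^2. HN layers by μ_θ (2 steps, strictly decreasing):
  μ^(1)=1; μ^(2)=-7

((0, 3, 4); (1, 0, 0))


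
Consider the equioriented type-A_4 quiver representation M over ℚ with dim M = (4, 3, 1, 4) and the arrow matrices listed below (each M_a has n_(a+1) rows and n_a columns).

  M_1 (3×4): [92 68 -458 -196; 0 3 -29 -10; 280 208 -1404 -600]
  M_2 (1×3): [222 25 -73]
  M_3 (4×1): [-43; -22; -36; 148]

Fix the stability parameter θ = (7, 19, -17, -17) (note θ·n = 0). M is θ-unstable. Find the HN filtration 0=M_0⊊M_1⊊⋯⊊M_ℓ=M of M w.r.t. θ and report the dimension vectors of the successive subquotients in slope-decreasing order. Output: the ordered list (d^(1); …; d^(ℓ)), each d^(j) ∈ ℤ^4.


Via rank(M_{q-1}∘⋯∘M_p): M ≅ I[1,1]^2, I[1,2], I[1,4], I[2,2], I[4,4]^3.
μ_θ-semistable layers: μ^(1)=19; μ^(2)=7; μ^(3)=-2; μ^(4)=-17

((0, 2, 0, 0); (3, 0, 0, 0); (1, 1, 1, 1); (0, 0, 0, 3))


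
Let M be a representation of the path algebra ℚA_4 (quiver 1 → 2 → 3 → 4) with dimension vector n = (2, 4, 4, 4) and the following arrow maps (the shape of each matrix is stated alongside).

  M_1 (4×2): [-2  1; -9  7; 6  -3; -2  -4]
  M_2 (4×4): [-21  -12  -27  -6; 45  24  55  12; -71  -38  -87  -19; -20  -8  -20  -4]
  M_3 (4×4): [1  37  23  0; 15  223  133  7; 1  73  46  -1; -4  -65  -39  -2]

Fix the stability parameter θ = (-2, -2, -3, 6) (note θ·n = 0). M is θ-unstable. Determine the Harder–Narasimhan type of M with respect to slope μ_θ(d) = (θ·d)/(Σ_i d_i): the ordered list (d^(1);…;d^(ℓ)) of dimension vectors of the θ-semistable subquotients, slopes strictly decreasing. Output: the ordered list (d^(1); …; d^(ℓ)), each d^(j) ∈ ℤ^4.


Via rank(M_{q-1}∘⋯∘M_p): M ≅ I[1,2]^2, I[2,4]^2, I[3,4]^2.
μ_θ-semistable layers: μ^(1)=6; μ^(2)=-2; μ^(3)=-5/2; μ^(4)=-3

((0, 0, 0, 4); (2, 2, 0, 0); (0, 2, 2, 0); (0, 0, 2, 0))


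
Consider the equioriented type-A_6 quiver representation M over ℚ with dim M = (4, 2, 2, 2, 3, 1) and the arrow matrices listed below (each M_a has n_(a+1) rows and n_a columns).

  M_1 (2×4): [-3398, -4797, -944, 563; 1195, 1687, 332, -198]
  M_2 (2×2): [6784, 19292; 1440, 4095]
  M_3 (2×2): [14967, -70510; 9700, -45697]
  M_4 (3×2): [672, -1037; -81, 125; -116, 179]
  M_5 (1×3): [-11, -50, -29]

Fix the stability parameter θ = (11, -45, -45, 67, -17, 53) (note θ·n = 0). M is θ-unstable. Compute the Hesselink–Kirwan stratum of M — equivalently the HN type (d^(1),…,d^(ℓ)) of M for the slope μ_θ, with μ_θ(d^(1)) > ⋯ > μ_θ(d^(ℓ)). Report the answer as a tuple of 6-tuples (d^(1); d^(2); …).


Barcode: M ≅ I[1,1]^2, I[1,2], I[1,6], I[3,5], I[5,5]. HN layers by μ_θ (6 steps, strictly decreasing):
  μ^(1)=53; μ^(2)=25; μ^(3)=11; μ^(4)=-17; μ^(5)=-79/3; μ^(6)=-45

((0, 0, 0, 0, 0, 1); (0, 0, 0, 2, 2, 0); (2, 0, 0, 0, 0, 0); (1, 1, 0, 0, 1, 0); (1, 1, 1, 0, 0, 0); (0, 0, 1, 0, 0, 0))


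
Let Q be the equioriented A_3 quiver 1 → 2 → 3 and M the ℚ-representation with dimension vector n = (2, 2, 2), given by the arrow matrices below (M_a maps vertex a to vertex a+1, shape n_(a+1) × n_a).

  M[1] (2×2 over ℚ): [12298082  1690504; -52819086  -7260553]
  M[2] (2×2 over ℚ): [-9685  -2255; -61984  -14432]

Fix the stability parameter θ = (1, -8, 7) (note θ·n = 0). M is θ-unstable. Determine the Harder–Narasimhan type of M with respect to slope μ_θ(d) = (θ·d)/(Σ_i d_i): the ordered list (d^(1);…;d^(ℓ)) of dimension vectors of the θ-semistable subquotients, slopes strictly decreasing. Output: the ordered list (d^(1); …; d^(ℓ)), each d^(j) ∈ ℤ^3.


Interval decomposition of M: I[1,2], I[1,3], I[3,3].
HN type (ℓ=2): μ^(1)=7; μ^(2)=-7/2

((0, 0, 2); (2, 2, 0))


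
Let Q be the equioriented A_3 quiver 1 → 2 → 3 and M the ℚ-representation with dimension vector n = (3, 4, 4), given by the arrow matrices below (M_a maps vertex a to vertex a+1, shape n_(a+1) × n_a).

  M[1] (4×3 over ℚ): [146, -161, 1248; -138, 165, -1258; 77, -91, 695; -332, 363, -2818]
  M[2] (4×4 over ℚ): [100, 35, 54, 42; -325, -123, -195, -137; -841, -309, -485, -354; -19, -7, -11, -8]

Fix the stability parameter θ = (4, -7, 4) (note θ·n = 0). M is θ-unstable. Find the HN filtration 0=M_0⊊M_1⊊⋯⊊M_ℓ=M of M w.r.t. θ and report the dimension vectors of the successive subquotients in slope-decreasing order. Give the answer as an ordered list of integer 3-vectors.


Barcode: M ≅ I[1,3]^3, I[2,2], I[3,3]. HN layers by μ_θ (3 steps, strictly decreasing):
  μ^(1)=4; μ^(2)=-3/2; μ^(3)=-7

((0, 0, 4); (3, 3, 0); (0, 1, 0))


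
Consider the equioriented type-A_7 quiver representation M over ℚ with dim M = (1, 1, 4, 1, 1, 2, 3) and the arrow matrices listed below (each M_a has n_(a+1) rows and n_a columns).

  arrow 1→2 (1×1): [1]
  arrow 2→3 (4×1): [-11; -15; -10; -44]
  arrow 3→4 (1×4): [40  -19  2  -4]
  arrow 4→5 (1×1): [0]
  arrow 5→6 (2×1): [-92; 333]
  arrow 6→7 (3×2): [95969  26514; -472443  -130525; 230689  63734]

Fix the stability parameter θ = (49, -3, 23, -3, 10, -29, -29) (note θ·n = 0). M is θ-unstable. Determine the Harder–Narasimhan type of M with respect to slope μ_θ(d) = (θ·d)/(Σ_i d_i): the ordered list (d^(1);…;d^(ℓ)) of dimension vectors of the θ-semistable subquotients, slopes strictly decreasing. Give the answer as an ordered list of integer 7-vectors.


Via rank(M_{q-1}∘⋯∘M_p): M ≅ I[1,4], I[3,3]^3, I[5,7], I[6,7], I[7,7].
μ_θ-semistable layers: μ^(1)=23; μ^(2)=33/2; μ^(3)=-16; μ^(4)=-29

((0, 0, 3, 0, 0, 0, 0); (1, 1, 1, 1, 0, 0, 0); (0, 0, 0, 0, 1, 1, 1); (0, 0, 0, 0, 0, 1, 2))


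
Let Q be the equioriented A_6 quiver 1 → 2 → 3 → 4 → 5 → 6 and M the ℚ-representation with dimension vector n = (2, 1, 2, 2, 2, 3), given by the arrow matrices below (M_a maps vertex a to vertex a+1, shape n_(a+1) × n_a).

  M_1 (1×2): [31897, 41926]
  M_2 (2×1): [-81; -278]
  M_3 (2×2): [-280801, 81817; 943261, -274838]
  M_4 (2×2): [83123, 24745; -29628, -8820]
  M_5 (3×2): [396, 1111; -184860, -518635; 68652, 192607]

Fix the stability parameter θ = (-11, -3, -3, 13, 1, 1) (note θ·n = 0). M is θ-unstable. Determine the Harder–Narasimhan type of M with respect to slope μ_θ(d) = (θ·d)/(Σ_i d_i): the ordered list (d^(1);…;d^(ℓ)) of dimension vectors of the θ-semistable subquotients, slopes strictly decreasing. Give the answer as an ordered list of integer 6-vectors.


Barcode: M ≅ I[1,1], I[1,4], I[3,5], I[5,6], I[6,6]^2. HN layers by μ_θ (5 steps, strictly decreasing):
  μ^(1)=13; μ^(2)=7; μ^(3)=1; μ^(4)=-3; μ^(5)=-11

((0, 0, 0, 1, 0, 0); (0, 0, 0, 1, 1, 0); (0, 0, 0, 0, 1, 3); (0, 1, 2, 0, 0, 0); (2, 0, 0, 0, 0, 0))
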